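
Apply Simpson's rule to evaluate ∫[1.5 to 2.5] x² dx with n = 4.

f(x) = x²
a = 1.5, b = 2.5, n = 4
h = (b - a)/n = 0.250000

Simpson's rule: (h/3)[f(x₀) + 4f(x₁) + 2f(x₂) + ... + f(xₙ)]

x_0 = 1.5000, f(x_0) = 2.250000, coefficient = 1
x_1 = 1.7500, f(x_1) = 3.062500, coefficient = 4
x_2 = 2.0000, f(x_2) = 4.000000, coefficient = 2
x_3 = 2.2500, f(x_3) = 5.062500, coefficient = 4
x_4 = 2.5000, f(x_4) = 6.250000, coefficient = 1

I ≈ (0.250000/3) × 49.000000 = 4.083333
Exact value: 4.083333
Error: 0.000000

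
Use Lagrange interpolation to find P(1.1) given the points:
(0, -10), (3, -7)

Lagrange interpolation formula:
P(x) = Σ yᵢ × Lᵢ(x)
where Lᵢ(x) = Π_{j≠i} (x - xⱼ)/(xᵢ - xⱼ)

L_0(1.1) = (1.1 - 3)/(0 - 3) = 0.633333
L_1(1.1) = (1.1 - 0)/(3 - 0) = 0.366667

P(1.1) = (-10)×L_0(1.1) + (-7)×L_1(1.1)
P(1.1) = -8.900000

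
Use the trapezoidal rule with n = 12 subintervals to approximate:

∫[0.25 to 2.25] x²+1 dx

f(x) = x²+1
a = 0.25, b = 2.25, n = 12
h = (b - a)/n = 0.166667

Trapezoidal rule: (h/2)[f(x₀) + 2f(x₁) + 2f(x₂) + ... + f(xₙ)]

x_0 = 0.2500, f(x_0) = 1.062500, coefficient = 1
x_1 = 0.4167, f(x_1) = 1.173611, coefficient = 2
x_2 = 0.5833, f(x_2) = 1.340278, coefficient = 2
x_3 = 0.7500, f(x_3) = 1.562500, coefficient = 2
x_4 = 0.9167, f(x_4) = 1.840278, coefficient = 2
x_5 = 1.0833, f(x_5) = 2.173611, coefficient = 2
x_6 = 1.2500, f(x_6) = 2.562500, coefficient = 2
x_7 = 1.4167, f(x_7) = 3.006944, coefficient = 2
x_8 = 1.5833, f(x_8) = 3.506944, coefficient = 2
x_9 = 1.7500, f(x_9) = 4.062500, coefficient = 2
x_10 = 1.9167, f(x_10) = 4.673611, coefficient = 2
x_11 = 2.0833, f(x_11) = 5.340278, coefficient = 2
x_12 = 2.2500, f(x_12) = 6.062500, coefficient = 1

I ≈ (0.166667/2) × 69.611111 = 5.800926
Exact value: 5.791667
Error: 0.009259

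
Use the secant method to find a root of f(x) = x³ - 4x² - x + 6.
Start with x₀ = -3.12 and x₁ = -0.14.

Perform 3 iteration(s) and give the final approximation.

f(x) = x³ - 4x² - x + 6
x₀ = -3.12, x₁ = -0.14

Secant formula: x_{n+1} = x_n - f(x_n)(x_n - x_{n-1})/(f(x_n) - f(x_{n-1}))

Iteration 1:
  f(-3.120000) = -60.188928
  f(-0.140000) = 6.058856
  x_2 = -0.140000 - 6.058856×(-0.140000 - (-3.120000))/(6.058856 - (-60.188928))
       = -0.412543
Iteration 2:
  f(-0.140000) = 6.058856
  f(-0.412543) = 5.661564
  x_3 = -0.412543 - 5.661564×(-0.412543 - (-0.140000))/(5.661564 - 6.058856)
       = -4.296388
Iteration 3:
  f(-0.412543) = 5.661564
  f(-4.296388) = -142.846257
  x_4 = -4.296388 - (-142.846257)×(-4.296388 - (-0.412543))/(-142.846257 - 5.661564)
       = -0.560607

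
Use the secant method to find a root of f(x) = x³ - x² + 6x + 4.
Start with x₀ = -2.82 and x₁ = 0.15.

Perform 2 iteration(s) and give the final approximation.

f(x) = x³ - x² + 6x + 4
x₀ = -2.82, x₁ = 0.15

Secant formula: x_{n+1} = x_n - f(x_n)(x_n - x_{n-1})/(f(x_n) - f(x_{n-1}))

Iteration 1:
  f(-2.820000) = -43.298168
  f(0.150000) = 4.880875
  x_2 = 0.150000 - 4.880875×(0.150000 - (-2.820000))/(4.880875 - (-43.298168))
       = -0.150882
Iteration 2:
  f(0.150000) = 4.880875
  f(-0.150882) = 3.068509
  x_3 = -0.150882 - 3.068509×(-0.150882 - 0.150000)/(3.068509 - 4.880875)
       = -0.660303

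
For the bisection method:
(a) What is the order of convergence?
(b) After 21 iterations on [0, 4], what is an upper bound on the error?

(a) Bisection has linear (order 1) convergence; the error is halved each step.

(b) Error bound = (b-a)/2^n = (4 - 0)/2^{21}
    = 4/2^{21}

(a) 1 (linear); (b) error ≤ 1.91e-06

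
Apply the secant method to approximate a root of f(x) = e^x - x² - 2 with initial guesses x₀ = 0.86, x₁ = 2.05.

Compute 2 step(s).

f(x) = e^x - x² - 2
x₀ = 0.86, x₁ = 2.05

Secant formula: x_{n+1} = x_n - f(x_n)(x_n - x_{n-1})/(f(x_n) - f(x_{n-1}))

Iteration 1:
  f(0.860000) = -0.376439
  f(2.050000) = 1.565401
  x_2 = 2.050000 - 1.565401×(2.050000 - 0.860000)/(1.565401 - (-0.376439))
       = 1.090690
Iteration 2:
  f(2.050000) = 1.565401
  f(1.090690) = -0.213278
  x_3 = 1.090690 - (-0.213278)×(1.090690 - 2.050000)/(-0.213278 - 1.565401)
       = 1.205719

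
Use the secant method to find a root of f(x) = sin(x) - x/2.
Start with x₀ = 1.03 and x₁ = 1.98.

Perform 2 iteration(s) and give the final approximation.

f(x) = sin(x) - x/2
x₀ = 1.03, x₁ = 1.98

Secant formula: x_{n+1} = x_n - f(x_n)(x_n - x_{n-1})/(f(x_n) - f(x_{n-1}))

Iteration 1:
  f(1.030000) = 0.342299
  f(1.980000) = -0.072562
  x_2 = 1.980000 - (-0.072562)×(1.980000 - 1.030000)/(-0.072562 - 0.342299)
       = 1.813838
Iteration 2:
  f(1.980000) = -0.072562
  f(1.813838) = 0.063691
  x_3 = 1.813838 - 0.063691×(1.813838 - 1.980000)/(0.063691 - (-0.072562))
       = 1.891510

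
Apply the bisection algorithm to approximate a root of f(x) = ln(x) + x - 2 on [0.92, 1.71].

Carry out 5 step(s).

f(x) = ln(x) + x - 2
Initial interval: [0.92, 1.71]

Iteration 1:
  c_1 = (0.920000 + 1.710000)/2 = 1.315000
  f(c_1) = f(1.315000) = -0.411163
  f(a) × f(c) ≥ 0, new interval: [1.315000, 1.710000]
Iteration 2:
  c_2 = (1.315000 + 1.710000)/2 = 1.512500
  f(c_2) = f(1.512500) = -0.073736
  f(a) × f(c) ≥ 0, new interval: [1.512500, 1.710000]
Iteration 3:
  c_3 = (1.512500 + 1.710000)/2 = 1.611250
  f(c_3) = f(1.611250) = 0.088260
  f(a) × f(c) < 0, new interval: [1.512500, 1.611250]
Iteration 4:
  c_4 = (1.512500 + 1.611250)/2 = 1.561875
  f(c_4) = f(1.561875) = 0.007762
  f(a) × f(c) < 0, new interval: [1.512500, 1.561875]
Iteration 5:
  c_5 = (1.512500 + 1.561875)/2 = 1.537187
  f(c_5) = f(1.537187) = -0.032858
  f(a) × f(c) ≥ 0, new interval: [1.537187, 1.561875]

After 5 iteration(s), the approximation is c_5 = 1.537187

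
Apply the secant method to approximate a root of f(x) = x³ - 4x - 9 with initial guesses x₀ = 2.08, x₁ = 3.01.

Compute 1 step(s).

f(x) = x³ - 4x - 9
x₀ = 2.08, x₁ = 3.01

Secant formula: x_{n+1} = x_n - f(x_n)(x_n - x_{n-1})/(f(x_n) - f(x_{n-1}))

Iteration 1:
  f(2.080000) = -8.321088
  f(3.010000) = 6.230901
  x_2 = 3.010000 - 6.230901×(3.010000 - 2.080000)/(6.230901 - (-8.321088))
       = 2.611791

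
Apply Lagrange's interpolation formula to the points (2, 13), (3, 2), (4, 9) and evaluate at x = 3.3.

Lagrange interpolation formula:
P(x) = Σ yᵢ × Lᵢ(x)
where Lᵢ(x) = Π_{j≠i} (x - xⱼ)/(xᵢ - xⱼ)

L_0(3.3) = (3.3 - 3)/(2 - 3) × (3.3 - 4)/(2 - 4) = -0.105000
L_1(3.3) = (3.3 - 2)/(3 - 2) × (3.3 - 4)/(3 - 4) = 0.910000
L_2(3.3) = (3.3 - 2)/(4 - 2) × (3.3 - 3)/(4 - 3) = 0.195000

P(3.3) = 13×L_0(3.3) + 2×L_1(3.3) + 9×L_2(3.3)
P(3.3) = 2.210000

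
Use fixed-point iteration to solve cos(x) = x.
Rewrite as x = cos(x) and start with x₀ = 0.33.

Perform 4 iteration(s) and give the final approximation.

Equation: cos(x) = x
Fixed-point form: x = cos(x)
x₀ = 0.33

x_1 = g(0.330000) = 0.946042
x_2 = g(0.946042) = 0.584898
x_3 = g(0.584898) = 0.833769
x_4 = g(0.833769) = 0.672090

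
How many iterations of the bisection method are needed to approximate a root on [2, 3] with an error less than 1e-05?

We need (b-a)/2^n ≤ 1e-05
(3 - 2)/2^n ≤ 1e-05
1/2^n ≤ 1e-05
2^n ≥ 100000
n ≥ log₂(100000) = 16.61
n ≥ 17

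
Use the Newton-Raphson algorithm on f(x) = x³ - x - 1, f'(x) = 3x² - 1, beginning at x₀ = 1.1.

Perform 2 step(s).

f(x) = x³ - x - 1
f'(x) = 3x² - 1
x₀ = 1.1

Newton-Raphson formula: x_{n+1} = x_n - f(x_n)/f'(x_n)

Iteration 1:
  f(1.100000) = -0.769000
  f'(1.100000) = 2.630000
  x_1 = 1.100000 - (-0.769000)/2.630000 = 1.392395
Iteration 2:
  f(1.392395) = 0.307132
  f'(1.392395) = 4.816295
  x_2 = 1.392395 - 0.307132/4.816295 = 1.328626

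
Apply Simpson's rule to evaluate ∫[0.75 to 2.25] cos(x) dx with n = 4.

f(x) = cos(x)
a = 0.75, b = 2.25, n = 4
h = (b - a)/n = 0.375000

Simpson's rule: (h/3)[f(x₀) + 4f(x₁) + 2f(x₂) + ... + f(xₙ)]

x_0 = 0.7500, f(x_0) = 0.731689, coefficient = 1
x_1 = 1.1250, f(x_1) = 0.431177, coefficient = 4
x_2 = 1.5000, f(x_2) = 0.070737, coefficient = 2
x_3 = 1.8750, f(x_3) = -0.299534, coefficient = 4
x_4 = 2.2500, f(x_4) = -0.628174, coefficient = 1

I ≈ (0.375000/3) × 0.771562 = 0.096445
Exact value: 0.096434
Error: 0.000011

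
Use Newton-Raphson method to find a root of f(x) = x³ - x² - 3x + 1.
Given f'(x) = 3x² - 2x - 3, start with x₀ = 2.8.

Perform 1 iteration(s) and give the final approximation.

f(x) = x³ - x² - 3x + 1
f'(x) = 3x² - 2x - 3
x₀ = 2.8

Newton-Raphson formula: x_{n+1} = x_n - f(x_n)/f'(x_n)

Iteration 1:
  f(2.800000) = 6.712000
  f'(2.800000) = 14.920000
  x_1 = 2.800000 - 6.712000/14.920000 = 2.350134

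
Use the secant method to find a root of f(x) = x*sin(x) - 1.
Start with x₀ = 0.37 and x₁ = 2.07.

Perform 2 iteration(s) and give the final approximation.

f(x) = x*sin(x) - 1
x₀ = 0.37, x₁ = 2.07

Secant formula: x_{n+1} = x_n - f(x_n)(x_n - x_{n-1})/(f(x_n) - f(x_{n-1}))

Iteration 1:
  f(0.370000) = -0.866202
  f(2.070000) = 0.817386
  x_2 = 2.070000 - 0.817386×(2.070000 - 0.370000)/(0.817386 - (-0.866202))
       = 1.244646
Iteration 2:
  f(2.070000) = 0.817386
  f(1.244646) = 0.179032
  x_3 = 1.244646 - 0.179032×(1.244646 - 2.070000)/(0.179032 - 0.817386)
       = 1.013168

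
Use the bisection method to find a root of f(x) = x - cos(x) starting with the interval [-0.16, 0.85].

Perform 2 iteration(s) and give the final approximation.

f(x) = x - cos(x)
Initial interval: [-0.16, 0.85]

Iteration 1:
  c_1 = (-0.160000 + 0.850000)/2 = 0.345000
  f(c_1) = f(0.345000) = -0.596075
  f(a) × f(c) ≥ 0, new interval: [0.345000, 0.850000]
Iteration 2:
  c_2 = (0.345000 + 0.850000)/2 = 0.597500
  f(c_2) = f(0.597500) = -0.229245
  f(a) × f(c) ≥ 0, new interval: [0.597500, 0.850000]

After 2 iteration(s), the approximation is c_2 = 0.597500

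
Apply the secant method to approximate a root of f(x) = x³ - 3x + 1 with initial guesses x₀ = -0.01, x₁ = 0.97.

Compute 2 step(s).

f(x) = x³ - 3x + 1
x₀ = -0.01, x₁ = 0.97

Secant formula: x_{n+1} = x_n - f(x_n)(x_n - x_{n-1})/(f(x_n) - f(x_{n-1}))

Iteration 1:
  f(-0.010000) = 1.029999
  f(0.970000) = -0.997327
  x_2 = 0.970000 - (-0.997327)×(0.970000 - (-0.010000))/(-0.997327 - 1.029999)
       = 0.487897
Iteration 2:
  f(0.970000) = -0.997327
  f(0.487897) = -0.347550
  x_3 = 0.487897 - (-0.347550)×(0.487897 - 0.970000)/(-0.347550 - (-0.997327))
       = 0.230032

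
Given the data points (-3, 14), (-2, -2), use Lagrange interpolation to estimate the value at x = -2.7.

Lagrange interpolation formula:
P(x) = Σ yᵢ × Lᵢ(x)
where Lᵢ(x) = Π_{j≠i} (x - xⱼ)/(xᵢ - xⱼ)

L_0(-2.7) = (-2.7 - (-2))/(-3 - (-2)) = 0.700000
L_1(-2.7) = (-2.7 - (-3))/(-2 - (-3)) = 0.300000

P(-2.7) = 14×L_0(-2.7) + (-2)×L_1(-2.7)
P(-2.7) = 9.200000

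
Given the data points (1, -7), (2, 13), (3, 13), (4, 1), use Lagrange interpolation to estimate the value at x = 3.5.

Lagrange interpolation formula:
P(x) = Σ yᵢ × Lᵢ(x)
where Lᵢ(x) = Π_{j≠i} (x - xⱼ)/(xᵢ - xⱼ)

L_0(3.5) = (3.5 - 2)/(1 - 2) × (3.5 - 3)/(1 - 3) × (3.5 - 4)/(1 - 4) = 0.062500
L_1(3.5) = (3.5 - 1)/(2 - 1) × (3.5 - 3)/(2 - 3) × (3.5 - 4)/(2 - 4) = -0.312500
L_2(3.5) = (3.5 - 1)/(3 - 1) × (3.5 - 2)/(3 - 2) × (3.5 - 4)/(3 - 4) = 0.937500
L_3(3.5) = (3.5 - 1)/(4 - 1) × (3.5 - 2)/(4 - 2) × (3.5 - 3)/(4 - 3) = 0.312500

P(3.5) = (-7)×L_0(3.5) + 13×L_1(3.5) + 13×L_2(3.5) + 1×L_3(3.5)
P(3.5) = 8.000000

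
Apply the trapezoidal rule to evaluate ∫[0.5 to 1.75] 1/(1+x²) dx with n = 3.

f(x) = 1/(1+x²)
a = 0.5, b = 1.75, n = 3
h = (b - a)/n = 0.416667

Trapezoidal rule: (h/2)[f(x₀) + 2f(x₁) + 2f(x₂) + ... + f(xₙ)]

x_0 = 0.5000, f(x_0) = 0.800000, coefficient = 1
x_1 = 0.9167, f(x_1) = 0.543396, coefficient = 2
x_2 = 1.3333, f(x_2) = 0.360000, coefficient = 2
x_3 = 1.7500, f(x_3) = 0.246154, coefficient = 1

I ≈ (0.416667/2) × 2.852946 = 0.594364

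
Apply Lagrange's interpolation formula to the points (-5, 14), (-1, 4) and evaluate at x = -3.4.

Lagrange interpolation formula:
P(x) = Σ yᵢ × Lᵢ(x)
where Lᵢ(x) = Π_{j≠i} (x - xⱼ)/(xᵢ - xⱼ)

L_0(-3.4) = (-3.4 - (-1))/(-5 - (-1)) = 0.600000
L_1(-3.4) = (-3.4 - (-5))/(-1 - (-5)) = 0.400000

P(-3.4) = 14×L_0(-3.4) + 4×L_1(-3.4)
P(-3.4) = 10.000000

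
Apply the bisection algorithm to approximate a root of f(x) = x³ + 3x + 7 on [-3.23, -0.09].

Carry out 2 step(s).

f(x) = x³ + 3x + 7
Initial interval: [-3.23, -0.09]

Iteration 1:
  c_1 = (-3.230000 + (-0.090000))/2 = -1.660000
  f(c_1) = f(-1.660000) = -2.554296
  f(a) × f(c) ≥ 0, new interval: [-1.660000, -0.090000]
Iteration 2:
  c_2 = (-1.660000 + (-0.090000))/2 = -0.875000
  f(c_2) = f(-0.875000) = 3.705078
  f(a) × f(c) < 0, new interval: [-1.660000, -0.875000]

After 2 iteration(s), the approximation is c_2 = -0.875000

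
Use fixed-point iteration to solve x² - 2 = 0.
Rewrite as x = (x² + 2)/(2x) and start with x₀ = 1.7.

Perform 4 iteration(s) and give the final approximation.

Equation: x² - 2 = 0
Fixed-point form: x = (x² + 2)/(2x)
x₀ = 1.7

x_1 = g(1.700000) = 1.438235
x_2 = g(1.438235) = 1.414414
x_3 = g(1.414414) = 1.414214
x_4 = g(1.414214) = 1.414214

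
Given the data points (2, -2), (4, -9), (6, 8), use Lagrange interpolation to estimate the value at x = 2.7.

Lagrange interpolation formula:
P(x) = Σ yᵢ × Lᵢ(x)
where Lᵢ(x) = Π_{j≠i} (x - xⱼ)/(xᵢ - xⱼ)

L_0(2.7) = (2.7 - 4)/(2 - 4) × (2.7 - 6)/(2 - 6) = 0.536250
L_1(2.7) = (2.7 - 2)/(4 - 2) × (2.7 - 6)/(4 - 6) = 0.577500
L_2(2.7) = (2.7 - 2)/(6 - 2) × (2.7 - 4)/(6 - 4) = -0.113750

P(2.7) = (-2)×L_0(2.7) + (-9)×L_1(2.7) + 8×L_2(2.7)
P(2.7) = -7.180000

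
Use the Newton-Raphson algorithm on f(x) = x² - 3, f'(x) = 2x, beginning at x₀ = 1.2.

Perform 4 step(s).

f(x) = x² - 3
f'(x) = 2x
x₀ = 1.2

Newton-Raphson formula: x_{n+1} = x_n - f(x_n)/f'(x_n)

Iteration 1:
  f(1.200000) = -1.560000
  f'(1.200000) = 2.400000
  x_1 = 1.200000 - (-1.560000)/2.400000 = 1.850000
Iteration 2:
  f(1.850000) = 0.422500
  f'(1.850000) = 3.700000
  x_2 = 1.850000 - 0.422500/3.700000 = 1.735811
Iteration 3:
  f(1.735811) = 0.013039
  f'(1.735811) = 3.471622
  x_3 = 1.735811 - 0.013039/3.471622 = 1.732055
Iteration 4:
  f(1.732055) = 0.000014
  f'(1.732055) = 3.464110
  x_4 = 1.732055 - 0.000014/3.464110 = 1.732051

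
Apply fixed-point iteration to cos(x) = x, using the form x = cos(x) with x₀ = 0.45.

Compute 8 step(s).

Equation: cos(x) = x
Fixed-point form: x = cos(x)
x₀ = 0.45

x_1 = g(0.450000) = 0.900447
x_2 = g(0.900447) = 0.621260
x_3 = g(0.621260) = 0.813146
x_4 = g(0.813146) = 0.687216
x_5 = g(0.687216) = 0.773015
x_6 = g(0.773015) = 0.715809
x_7 = g(0.715809) = 0.754563
x_8 = g(0.754563) = 0.728571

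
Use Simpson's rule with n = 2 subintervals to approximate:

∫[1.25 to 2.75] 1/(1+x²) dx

f(x) = 1/(1+x²)
a = 1.25, b = 2.75, n = 2
h = (b - a)/n = 0.750000

Simpson's rule: (h/3)[f(x₀) + 4f(x₁) + 2f(x₂) + ... + f(xₙ)]

x_0 = 1.2500, f(x_0) = 0.390244, coefficient = 1
x_1 = 2.0000, f(x_1) = 0.200000, coefficient = 4
x_2 = 2.7500, f(x_2) = 0.116788, coefficient = 1

I ≈ (0.750000/3) × 1.307032 = 0.326758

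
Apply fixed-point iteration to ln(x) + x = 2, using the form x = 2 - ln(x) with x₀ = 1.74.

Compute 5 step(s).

Equation: ln(x) + x = 2
Fixed-point form: x = 2 - ln(x)
x₀ = 1.74

x_1 = g(1.740000) = 1.446115
x_2 = g(1.446115) = 1.631119
x_3 = g(1.631119) = 1.510733
x_4 = g(1.510733) = 1.587405
x_5 = g(1.587405) = 1.537900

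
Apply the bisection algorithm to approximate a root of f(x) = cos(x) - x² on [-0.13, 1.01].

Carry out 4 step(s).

f(x) = cos(x) - x²
Initial interval: [-0.13, 1.01]

Iteration 1:
  c_1 = (-0.130000 + 1.010000)/2 = 0.440000
  f(c_1) = f(0.440000) = 0.711152
  f(a) × f(c) ≥ 0, new interval: [0.440000, 1.010000]
Iteration 2:
  c_2 = (0.440000 + 1.010000)/2 = 0.725000
  f(c_2) = f(0.725000) = 0.222874
  f(a) × f(c) ≥ 0, new interval: [0.725000, 1.010000]
Iteration 3:
  c_3 = (0.725000 + 1.010000)/2 = 0.867500
  f(c_3) = f(0.867500) = -0.105821
  f(a) × f(c) < 0, new interval: [0.725000, 0.867500]
Iteration 4:
  c_4 = (0.725000 + 0.867500)/2 = 0.796250
  f(c_4) = f(0.796250) = 0.065378
  f(a) × f(c) ≥ 0, new interval: [0.796250, 0.867500]

After 4 iteration(s), the approximation is c_4 = 0.796250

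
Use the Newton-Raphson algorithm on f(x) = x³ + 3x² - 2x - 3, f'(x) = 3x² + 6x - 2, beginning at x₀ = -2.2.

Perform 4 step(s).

f(x) = x³ + 3x² - 2x - 3
f'(x) = 3x² + 6x - 2
x₀ = -2.2

Newton-Raphson formula: x_{n+1} = x_n - f(x_n)/f'(x_n)

Iteration 1:
  f(-2.200000) = 5.272000
  f'(-2.200000) = -0.680000
  x_1 = -2.200000 - 5.272000/(-0.680000) = 5.552941
Iteration 2:
  f(5.552941) = 249.625391
  f'(5.552941) = 123.823114
  x_2 = 5.552941 - 249.625391/123.823114 = 3.536957
Iteration 3:
  f(3.536957) = 71.703864
  f'(3.536957) = 56.751947
  x_3 = 3.536957 - 71.703864/56.751947 = 2.273497
Iteration 4:
  f(2.273497) = 19.710584
  f'(2.273497) = 27.147339
  x_4 = 2.273497 - 19.710584/27.147339 = 1.547437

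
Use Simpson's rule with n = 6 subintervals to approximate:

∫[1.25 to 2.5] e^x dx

f(x) = e^x
a = 1.25, b = 2.5, n = 6
h = (b - a)/n = 0.208333

Simpson's rule: (h/3)[f(x₀) + 4f(x₁) + 2f(x₂) + ... + f(xₙ)]

x_0 = 1.2500, f(x_0) = 3.490343, coefficient = 1
x_1 = 1.4583, f(x_1) = 4.298789, coefficient = 4
x_2 = 1.6667, f(x_2) = 5.294490, coefficient = 2
x_3 = 1.8750, f(x_3) = 6.520819, coefficient = 4
x_4 = 2.0833, f(x_4) = 8.031195, coefficient = 2
x_5 = 2.2917, f(x_5) = 9.891410, coefficient = 4
x_6 = 2.5000, f(x_6) = 12.182494, coefficient = 1

I ≈ (0.208333/3) × 125.168278 = 8.692242
Exact value: 8.692151
Error: 0.000091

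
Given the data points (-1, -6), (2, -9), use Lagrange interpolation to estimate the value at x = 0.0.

Lagrange interpolation formula:
P(x) = Σ yᵢ × Lᵢ(x)
where Lᵢ(x) = Π_{j≠i} (x - xⱼ)/(xᵢ - xⱼ)

L_0(0.0) = (0.0 - 2)/(-1 - 2) = 0.666667
L_1(0.0) = (0.0 - (-1))/(2 - (-1)) = 0.333333

P(0.0) = (-6)×L_0(0.0) + (-9)×L_1(0.0)
P(0.0) = -7.000000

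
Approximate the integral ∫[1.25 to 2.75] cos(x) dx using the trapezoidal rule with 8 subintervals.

f(x) = cos(x)
a = 1.25, b = 2.75, n = 8
h = (b - a)/n = 0.187500

Trapezoidal rule: (h/2)[f(x₀) + 2f(x₁) + 2f(x₂) + ... + f(xₙ)]

x_0 = 1.2500, f(x_0) = 0.315322, coefficient = 1
x_1 = 1.4375, f(x_1) = 0.132902, coefficient = 2
x_2 = 1.6250, f(x_2) = -0.054177, coefficient = 2
x_3 = 1.8125, f(x_3) = -0.239357, coefficient = 2
x_4 = 2.0000, f(x_4) = -0.416147, coefficient = 2
x_5 = 2.1875, f(x_5) = -0.578349, coefficient = 2
x_6 = 2.3750, f(x_6) = -0.720278, coefficient = 2
x_7 = 2.5625, f(x_7) = -0.836960, coefficient = 2
x_8 = 2.7500, f(x_8) = -0.924302, coefficient = 1

I ≈ (0.187500/2) × -6.033713 = -0.565661
Exact value: -0.567324
Error: 0.001663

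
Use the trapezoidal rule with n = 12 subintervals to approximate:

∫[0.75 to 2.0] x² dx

f(x) = x²
a = 0.75, b = 2.0, n = 12
h = (b - a)/n = 0.104167

Trapezoidal rule: (h/2)[f(x₀) + 2f(x₁) + 2f(x₂) + ... + f(xₙ)]

x_0 = 0.7500, f(x_0) = 0.562500, coefficient = 1
x_1 = 0.8542, f(x_1) = 0.729601, coefficient = 2
x_2 = 0.9583, f(x_2) = 0.918403, coefficient = 2
x_3 = 1.0625, f(x_3) = 1.128906, coefficient = 2
x_4 = 1.1667, f(x_4) = 1.361111, coefficient = 2
x_5 = 1.2708, f(x_5) = 1.615017, coefficient = 2
x_6 = 1.3750, f(x_6) = 1.890625, coefficient = 2
x_7 = 1.4792, f(x_7) = 2.187934, coefficient = 2
x_8 = 1.5833, f(x_8) = 2.506944, coefficient = 2
x_9 = 1.6875, f(x_9) = 2.847656, coefficient = 2
x_10 = 1.7917, f(x_10) = 3.210069, coefficient = 2
x_11 = 1.8958, f(x_11) = 3.594184, coefficient = 2
x_12 = 2.0000, f(x_12) = 4.000000, coefficient = 1

I ≈ (0.104167/2) × 48.543403 = 2.528302
Exact value: 2.526042
Error: 0.002261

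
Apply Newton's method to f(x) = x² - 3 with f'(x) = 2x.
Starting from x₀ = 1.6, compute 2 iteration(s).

f(x) = x² - 3
f'(x) = 2x
x₀ = 1.6

Newton-Raphson formula: x_{n+1} = x_n - f(x_n)/f'(x_n)

Iteration 1:
  f(1.600000) = -0.440000
  f'(1.600000) = 3.200000
  x_1 = 1.600000 - (-0.440000)/3.200000 = 1.737500
Iteration 2:
  f(1.737500) = 0.018906
  f'(1.737500) = 3.475000
  x_2 = 1.737500 - 0.018906/3.475000 = 1.732059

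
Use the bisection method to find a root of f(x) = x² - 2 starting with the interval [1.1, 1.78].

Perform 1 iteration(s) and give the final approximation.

f(x) = x² - 2
Initial interval: [1.1, 1.78]

Iteration 1:
  c_1 = (1.100000 + 1.780000)/2 = 1.440000
  f(c_1) = f(1.440000) = 0.073600
  f(a) × f(c) < 0, new interval: [1.100000, 1.440000]

After 1 iteration(s), the approximation is c_1 = 1.440000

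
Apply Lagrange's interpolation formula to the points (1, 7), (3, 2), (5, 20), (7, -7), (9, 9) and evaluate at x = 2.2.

Lagrange interpolation formula:
P(x) = Σ yᵢ × Lᵢ(x)
where Lᵢ(x) = Π_{j≠i} (x - xⱼ)/(xᵢ - xⱼ)

L_0(2.2) = (2.2 - 3)/(1 - 3) × (2.2 - 5)/(1 - 5) × (2.2 - 7)/(1 - 7) × (2.2 - 9)/(1 - 9) = 0.190400
L_1(2.2) = (2.2 - 1)/(3 - 1) × (2.2 - 5)/(3 - 5) × (2.2 - 7)/(3 - 7) × (2.2 - 9)/(3 - 9) = 1.142400
L_2(2.2) = (2.2 - 1)/(5 - 1) × (2.2 - 3)/(5 - 3) × (2.2 - 7)/(5 - 7) × (2.2 - 9)/(5 - 9) = -0.489600
L_3(2.2) = (2.2 - 1)/(7 - 1) × (2.2 - 3)/(7 - 3) × (2.2 - 5)/(7 - 5) × (2.2 - 9)/(7 - 9) = 0.190400
L_4(2.2) = (2.2 - 1)/(9 - 1) × (2.2 - 3)/(9 - 3) × (2.2 - 5)/(9 - 5) × (2.2 - 7)/(9 - 7) = -0.033600

P(2.2) = 7×L_0(2.2) + 2×L_1(2.2) + 20×L_2(2.2) + (-7)×L_3(2.2) + 9×L_4(2.2)
P(2.2) = -7.809600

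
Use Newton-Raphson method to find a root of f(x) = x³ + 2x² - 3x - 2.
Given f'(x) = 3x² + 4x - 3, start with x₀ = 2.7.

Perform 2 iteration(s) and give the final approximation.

f(x) = x³ + 2x² - 3x - 2
f'(x) = 3x² + 4x - 3
x₀ = 2.7

Newton-Raphson formula: x_{n+1} = x_n - f(x_n)/f'(x_n)

Iteration 1:
  f(2.700000) = 24.163000
  f'(2.700000) = 29.670000
  x_1 = 2.700000 - 24.163000/29.670000 = 1.885608
Iteration 2:
  f(1.885608) = 6.158529
  f'(1.885608) = 15.208990
  x_2 = 1.885608 - 6.158529/15.208990 = 1.480681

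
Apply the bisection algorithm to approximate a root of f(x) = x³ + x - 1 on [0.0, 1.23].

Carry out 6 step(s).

f(x) = x³ + x - 1
Initial interval: [0.0, 1.23]

Iteration 1:
  c_1 = (0.000000 + 1.230000)/2 = 0.615000
  f(c_1) = f(0.615000) = -0.152392
  f(a) × f(c) ≥ 0, new interval: [0.615000, 1.230000]
Iteration 2:
  c_2 = (0.615000 + 1.230000)/2 = 0.922500
  f(c_2) = f(0.922500) = 0.707553
  f(a) × f(c) < 0, new interval: [0.615000, 0.922500]
Iteration 3:
  c_3 = (0.615000 + 0.922500)/2 = 0.768750
  f(c_3) = f(0.768750) = 0.223063
  f(a) × f(c) < 0, new interval: [0.615000, 0.768750]
Iteration 4:
  c_4 = (0.615000 + 0.768750)/2 = 0.691875
  f(c_4) = f(0.691875) = 0.023069
  f(a) × f(c) < 0, new interval: [0.615000, 0.691875]
Iteration 5:
  c_5 = (0.615000 + 0.691875)/2 = 0.653438
  f(c_5) = f(0.653438) = -0.067557
  f(a) × f(c) ≥ 0, new interval: [0.653438, 0.691875]
Iteration 6:
  c_6 = (0.653438 + 0.691875)/2 = 0.672656
  f(c_6) = f(0.672656) = -0.022989
  f(a) × f(c) ≥ 0, new interval: [0.672656, 0.691875]

After 6 iteration(s), the approximation is c_6 = 0.672656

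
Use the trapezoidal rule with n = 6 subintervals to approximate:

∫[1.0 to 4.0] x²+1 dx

f(x) = x²+1
a = 1.0, b = 4.0, n = 6
h = (b - a)/n = 0.500000

Trapezoidal rule: (h/2)[f(x₀) + 2f(x₁) + 2f(x₂) + ... + f(xₙ)]

x_0 = 1.0000, f(x_0) = 2.000000, coefficient = 1
x_1 = 1.5000, f(x_1) = 3.250000, coefficient = 2
x_2 = 2.0000, f(x_2) = 5.000000, coefficient = 2
x_3 = 2.5000, f(x_3) = 7.250000, coefficient = 2
x_4 = 3.0000, f(x_4) = 10.000000, coefficient = 2
x_5 = 3.5000, f(x_5) = 13.250000, coefficient = 2
x_6 = 4.0000, f(x_6) = 17.000000, coefficient = 1

I ≈ (0.500000/2) × 96.500000 = 24.125000
Exact value: 24.000000
Error: 0.125000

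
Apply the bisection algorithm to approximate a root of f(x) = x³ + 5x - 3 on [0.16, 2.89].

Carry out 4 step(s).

f(x) = x³ + 5x - 3
Initial interval: [0.16, 2.89]

Iteration 1:
  c_1 = (0.160000 + 2.890000)/2 = 1.525000
  f(c_1) = f(1.525000) = 8.171578
  f(a) × f(c) < 0, new interval: [0.160000, 1.525000]
Iteration 2:
  c_2 = (0.160000 + 1.525000)/2 = 0.842500
  f(c_2) = f(0.842500) = 1.810512
  f(a) × f(c) < 0, new interval: [0.160000, 0.842500]
Iteration 3:
  c_3 = (0.160000 + 0.842500)/2 = 0.501250
  f(c_3) = f(0.501250) = -0.367810
  f(a) × f(c) ≥ 0, new interval: [0.501250, 0.842500]
Iteration 4:
  c_4 = (0.501250 + 0.842500)/2 = 0.671875
  f(c_4) = f(0.671875) = 0.662670
  f(a) × f(c) < 0, new interval: [0.501250, 0.671875]

After 4 iteration(s), the approximation is c_4 = 0.671875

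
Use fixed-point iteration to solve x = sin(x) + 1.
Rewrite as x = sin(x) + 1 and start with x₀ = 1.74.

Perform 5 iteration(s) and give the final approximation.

Equation: x = sin(x) + 1
Fixed-point form: x = sin(x) + 1
x₀ = 1.74

x_1 = g(1.740000) = 1.985719
x_2 = g(1.985719) = 1.915147
x_3 = g(1.915147) = 1.941295
x_4 = g(1.941295) = 1.932147
x_5 = g(1.932147) = 1.935420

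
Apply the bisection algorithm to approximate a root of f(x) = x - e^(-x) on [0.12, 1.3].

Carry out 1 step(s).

f(x) = x - e^(-x)
Initial interval: [0.12, 1.3]

Iteration 1:
  c_1 = (0.120000 + 1.300000)/2 = 0.710000
  f(c_1) = f(0.710000) = 0.218356
  f(a) × f(c) < 0, new interval: [0.120000, 0.710000]

After 1 iteration(s), the approximation is c_1 = 0.710000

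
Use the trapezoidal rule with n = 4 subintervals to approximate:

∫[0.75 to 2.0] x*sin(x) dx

f(x) = x*sin(x)
a = 0.75, b = 2.0, n = 4
h = (b - a)/n = 0.312500

Trapezoidal rule: (h/2)[f(x₀) + 2f(x₁) + 2f(x₂) + ... + f(xₙ)]

x_0 = 0.7500, f(x_0) = 0.511229, coefficient = 1
x_1 = 1.0625, f(x_1) = 0.928173, coefficient = 2
x_2 = 1.3750, f(x_2) = 1.348728, coefficient = 2
x_3 = 1.6875, f(x_3) = 1.676021, coefficient = 2
x_4 = 2.0000, f(x_4) = 1.818595, coefficient = 1

I ≈ (0.312500/2) × 10.235669 = 1.599323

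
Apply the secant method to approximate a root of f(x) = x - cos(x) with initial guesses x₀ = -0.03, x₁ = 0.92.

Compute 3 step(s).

f(x) = x - cos(x)
x₀ = -0.03, x₁ = 0.92

Secant formula: x_{n+1} = x_n - f(x_n)(x_n - x_{n-1})/(f(x_n) - f(x_{n-1}))

Iteration 1:
  f(-0.030000) = -1.029550
  f(0.920000) = 0.314180
  x_2 = 0.920000 - 0.314180×(0.920000 - (-0.030000))/(0.314180 - (-1.029550))
       = 0.697879
Iteration 2:
  f(0.920000) = 0.314180
  f(0.697879) = -0.068328
  x_3 = 0.697879 - (-0.068328)×(0.697879 - 0.920000)/(-0.068328 - 0.314180)
       = 0.737557
Iteration 3:
  f(0.697879) = -0.068328
  f(0.737557) = -0.002557
  x_4 = 0.737557 - (-0.002557)×(0.737557 - 0.697879)/(-0.002557 - (-0.068328))
       = 0.739099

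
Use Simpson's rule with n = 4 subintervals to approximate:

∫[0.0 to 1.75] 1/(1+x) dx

f(x) = 1/(1+x)
a = 0.0, b = 1.75, n = 4
h = (b - a)/n = 0.437500

Simpson's rule: (h/3)[f(x₀) + 4f(x₁) + 2f(x₂) + ... + f(xₙ)]

x_0 = 0.0000, f(x_0) = 1.000000, coefficient = 1
x_1 = 0.4375, f(x_1) = 0.695652, coefficient = 4
x_2 = 0.8750, f(x_2) = 0.533333, coefficient = 2
x_3 = 1.3125, f(x_3) = 0.432432, coefficient = 4
x_4 = 1.7500, f(x_4) = 0.363636, coefficient = 1

I ≈ (0.437500/3) × 6.942641 = 1.012469
Exact value: 1.011601
Error: 0.000868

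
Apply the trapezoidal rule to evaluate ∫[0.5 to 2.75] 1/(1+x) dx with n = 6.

f(x) = 1/(1+x)
a = 0.5, b = 2.75, n = 6
h = (b - a)/n = 0.375000

Trapezoidal rule: (h/2)[f(x₀) + 2f(x₁) + 2f(x₂) + ... + f(xₙ)]

x_0 = 0.5000, f(x_0) = 0.666667, coefficient = 1
x_1 = 0.8750, f(x_1) = 0.533333, coefficient = 2
x_2 = 1.2500, f(x_2) = 0.444444, coefficient = 2
x_3 = 1.6250, f(x_3) = 0.380952, coefficient = 2
x_4 = 2.0000, f(x_4) = 0.333333, coefficient = 2
x_5 = 2.3750, f(x_5) = 0.296296, coefficient = 2
x_6 = 2.7500, f(x_6) = 0.266667, coefficient = 1

I ≈ (0.375000/2) × 4.910053 = 0.920635
Exact value: 0.916291
Error: 0.004344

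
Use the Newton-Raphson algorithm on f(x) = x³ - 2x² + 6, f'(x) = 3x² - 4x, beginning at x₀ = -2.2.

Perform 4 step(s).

f(x) = x³ - 2x² + 6
f'(x) = 3x² - 4x
x₀ = -2.2

Newton-Raphson formula: x_{n+1} = x_n - f(x_n)/f'(x_n)

Iteration 1:
  f(-2.200000) = -14.328000
  f'(-2.200000) = 23.320000
  x_1 = -2.200000 - (-14.328000)/23.320000 = -1.585592
Iteration 2:
  f(-1.585592) = -3.014541
  f'(-1.585592) = 13.884671
  x_2 = -1.585592 - (-3.014541)/13.884671 = -1.368479
Iteration 3:
  f(-1.368479) = -0.308267
  f'(-1.368479) = 11.092119
  x_3 = -1.368479 - (-0.308267)/11.092119 = -1.340687
Iteration 4:
  f(-1.340687) = -0.004694
  f'(-1.340687) = 10.755078
  x_4 = -1.340687 - (-0.004694)/10.755078 = -1.340251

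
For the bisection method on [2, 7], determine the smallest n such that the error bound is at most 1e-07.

We need (b-a)/2^n ≤ 1e-07
(7 - 2)/2^n ≤ 1e-07
5/2^n ≤ 1e-07
2^n ≥ 50000000
n ≥ log₂(50000000) = 25.58
n ≥ 26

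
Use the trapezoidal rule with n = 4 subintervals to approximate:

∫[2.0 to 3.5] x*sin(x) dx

f(x) = x*sin(x)
a = 2.0, b = 3.5, n = 4
h = (b - a)/n = 0.375000

Trapezoidal rule: (h/2)[f(x₀) + 2f(x₁) + 2f(x₂) + ... + f(xₙ)]

x_0 = 2.0000, f(x_0) = 1.818595, coefficient = 1
x_1 = 2.3750, f(x_1) = 1.647502, coefficient = 2
x_2 = 2.7500, f(x_2) = 1.049568, coefficient = 2
x_3 = 3.1250, f(x_3) = 0.051850, coefficient = 2
x_4 = 3.5000, f(x_4) = -1.227741, coefficient = 1

I ≈ (0.375000/2) × 6.088692 = 1.141630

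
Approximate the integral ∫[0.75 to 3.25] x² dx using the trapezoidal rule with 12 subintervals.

f(x) = x²
a = 0.75, b = 3.25, n = 12
h = (b - a)/n = 0.208333

Trapezoidal rule: (h/2)[f(x₀) + 2f(x₁) + 2f(x₂) + ... + f(xₙ)]

x_0 = 0.7500, f(x_0) = 0.562500, coefficient = 1
x_1 = 0.9583, f(x_1) = 0.918403, coefficient = 2
x_2 = 1.1667, f(x_2) = 1.361111, coefficient = 2
x_3 = 1.3750, f(x_3) = 1.890625, coefficient = 2
x_4 = 1.5833, f(x_4) = 2.506944, coefficient = 2
x_5 = 1.7917, f(x_5) = 3.210069, coefficient = 2
x_6 = 2.0000, f(x_6) = 4.000000, coefficient = 2
x_7 = 2.2083, f(x_7) = 4.876736, coefficient = 2
x_8 = 2.4167, f(x_8) = 5.840278, coefficient = 2
x_9 = 2.6250, f(x_9) = 6.890625, coefficient = 2
x_10 = 2.8333, f(x_10) = 8.027778, coefficient = 2
x_11 = 3.0417, f(x_11) = 9.251736, coefficient = 2
x_12 = 3.2500, f(x_12) = 10.562500, coefficient = 1

I ≈ (0.208333/2) × 108.673611 = 11.320168
Exact value: 11.302083
Error: 0.018084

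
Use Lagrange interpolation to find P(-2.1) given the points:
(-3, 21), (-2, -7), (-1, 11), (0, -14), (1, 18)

Lagrange interpolation formula:
P(x) = Σ yᵢ × Lᵢ(x)
where Lᵢ(x) = Π_{j≠i} (x - xⱼ)/(xᵢ - xⱼ)

L_0(-2.1) = (-2.1 - (-2))/(-3 - (-2)) × (-2.1 - (-1))/(-3 - (-1)) × (-2.1 - 0)/(-3 - 0) × (-2.1 - 1)/(-3 - 1) = 0.029838
L_1(-2.1) = (-2.1 - (-3))/(-2 - (-3)) × (-2.1 - (-1))/(-2 - (-1)) × (-2.1 - 0)/(-2 - 0) × (-2.1 - 1)/(-2 - 1) = 1.074150
L_2(-2.1) = (-2.1 - (-3))/(-1 - (-3)) × (-2.1 - (-2))/(-1 - (-2)) × (-2.1 - 0)/(-1 - 0) × (-2.1 - 1)/(-1 - 1) = -0.146475
L_3(-2.1) = (-2.1 - (-3))/(0 - (-3)) × (-2.1 - (-2))/(0 - (-2)) × (-2.1 - (-1))/(0 - (-1)) × (-2.1 - 1)/(0 - 1) = 0.051150
L_4(-2.1) = (-2.1 - (-3))/(1 - (-3)) × (-2.1 - (-2))/(1 - (-2)) × (-2.1 - (-1))/(1 - (-1)) × (-2.1 - 0)/(1 - 0) = -0.008663

P(-2.1) = 21×L_0(-2.1) + (-7)×L_1(-2.1) + 11×L_2(-2.1) + (-14)×L_3(-2.1) + 18×L_4(-2.1)
P(-2.1) = -9.375713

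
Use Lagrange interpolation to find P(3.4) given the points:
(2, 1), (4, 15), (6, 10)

Lagrange interpolation formula:
P(x) = Σ yᵢ × Lᵢ(x)
where Lᵢ(x) = Π_{j≠i} (x - xⱼ)/(xᵢ - xⱼ)

L_0(3.4) = (3.4 - 4)/(2 - 4) × (3.4 - 6)/(2 - 6) = 0.195000
L_1(3.4) = (3.4 - 2)/(4 - 2) × (3.4 - 6)/(4 - 6) = 0.910000
L_2(3.4) = (3.4 - 2)/(6 - 2) × (3.4 - 4)/(6 - 4) = -0.105000

P(3.4) = 1×L_0(3.4) + 15×L_1(3.4) + 10×L_2(3.4)
P(3.4) = 12.795000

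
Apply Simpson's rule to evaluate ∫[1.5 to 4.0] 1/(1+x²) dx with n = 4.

f(x) = 1/(1+x²)
a = 1.5, b = 4.0, n = 4
h = (b - a)/n = 0.625000

Simpson's rule: (h/3)[f(x₀) + 4f(x₁) + 2f(x₂) + ... + f(xₙ)]

x_0 = 1.5000, f(x_0) = 0.307692, coefficient = 1
x_1 = 2.1250, f(x_1) = 0.181303, coefficient = 4
x_2 = 2.7500, f(x_2) = 0.116788, coefficient = 2
x_3 = 3.3750, f(x_3) = 0.080706, coefficient = 4
x_4 = 4.0000, f(x_4) = 0.058824, coefficient = 1

I ≈ (0.625000/3) × 1.648130 = 0.343360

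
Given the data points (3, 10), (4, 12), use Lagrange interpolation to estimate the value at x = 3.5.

Lagrange interpolation formula:
P(x) = Σ yᵢ × Lᵢ(x)
where Lᵢ(x) = Π_{j≠i} (x - xⱼ)/(xᵢ - xⱼ)

L_0(3.5) = (3.5 - 4)/(3 - 4) = 0.500000
L_1(3.5) = (3.5 - 3)/(4 - 3) = 0.500000

P(3.5) = 10×L_0(3.5) + 12×L_1(3.5)
P(3.5) = 11.000000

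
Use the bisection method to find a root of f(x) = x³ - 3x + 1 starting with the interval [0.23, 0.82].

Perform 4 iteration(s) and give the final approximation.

f(x) = x³ - 3x + 1
Initial interval: [0.23, 0.82]

Iteration 1:
  c_1 = (0.230000 + 0.820000)/2 = 0.525000
  f(c_1) = f(0.525000) = -0.430297
  f(a) × f(c) < 0, new interval: [0.230000, 0.525000]
Iteration 2:
  c_2 = (0.230000 + 0.525000)/2 = 0.377500
  f(c_2) = f(0.377500) = -0.078704
  f(a) × f(c) < 0, new interval: [0.230000, 0.377500]
Iteration 3:
  c_3 = (0.230000 + 0.377500)/2 = 0.303750
  f(c_3) = f(0.303750) = 0.116775
  f(a) × f(c) ≥ 0, new interval: [0.303750, 0.377500]
Iteration 4:
  c_4 = (0.303750 + 0.377500)/2 = 0.340625
  f(c_4) = f(0.340625) = 0.017646
  f(a) × f(c) ≥ 0, new interval: [0.340625, 0.377500]

After 4 iteration(s), the approximation is c_4 = 0.340625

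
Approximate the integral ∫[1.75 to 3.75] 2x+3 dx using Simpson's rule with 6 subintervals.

f(x) = 2x+3
a = 1.75, b = 3.75, n = 6
h = (b - a)/n = 0.333333

Simpson's rule: (h/3)[f(x₀) + 4f(x₁) + 2f(x₂) + ... + f(xₙ)]

x_0 = 1.7500, f(x_0) = 6.500000, coefficient = 1
x_1 = 2.0833, f(x_1) = 7.166667, coefficient = 4
x_2 = 2.4167, f(x_2) = 7.833333, coefficient = 2
x_3 = 2.7500, f(x_3) = 8.500000, coefficient = 4
x_4 = 3.0833, f(x_4) = 9.166667, coefficient = 2
x_5 = 3.4167, f(x_5) = 9.833333, coefficient = 4
x_6 = 3.7500, f(x_6) = 10.500000, coefficient = 1

I ≈ (0.333333/3) × 153.000000 = 17.000000
Exact value: 17.000000
Error: 0.000000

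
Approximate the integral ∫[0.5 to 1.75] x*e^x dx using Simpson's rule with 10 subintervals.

f(x) = x*e^x
a = 0.5, b = 1.75, n = 10
h = (b - a)/n = 0.125000

Simpson's rule: (h/3)[f(x₀) + 4f(x₁) + 2f(x₂) + ... + f(xₙ)]

x_0 = 0.5000, f(x_0) = 0.824361, coefficient = 1
x_1 = 0.6250, f(x_1) = 1.167654, coefficient = 4
x_2 = 0.7500, f(x_2) = 1.587750, coefficient = 2
x_3 = 0.8750, f(x_3) = 2.099016, coefficient = 4
x_4 = 1.0000, f(x_4) = 2.718282, coefficient = 2
x_5 = 1.1250, f(x_5) = 3.465244, coefficient = 4
x_6 = 1.2500, f(x_6) = 4.362929, coefficient = 2
x_7 = 1.3750, f(x_7) = 5.438230, coefficient = 4
x_8 = 1.5000, f(x_8) = 6.722534, coefficient = 2
x_9 = 1.6250, f(x_9) = 8.252431, coefficient = 4
x_10 = 1.7500, f(x_10) = 10.070555, coefficient = 1

I ≈ (0.125000/3) × 123.368204 = 5.140342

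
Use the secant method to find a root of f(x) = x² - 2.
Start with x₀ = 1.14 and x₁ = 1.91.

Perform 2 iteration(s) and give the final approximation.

f(x) = x² - 2
x₀ = 1.14, x₁ = 1.91

Secant formula: x_{n+1} = x_n - f(x_n)(x_n - x_{n-1})/(f(x_n) - f(x_{n-1}))

Iteration 1:
  f(1.140000) = -0.700400
  f(1.910000) = 1.648100
  x_2 = 1.910000 - 1.648100×(1.910000 - 1.140000)/(1.648100 - (-0.700400))
       = 1.369639
Iteration 2:
  f(1.910000) = 1.648100
  f(1.369639) = -0.124088
  x_3 = 1.369639 - (-0.124088)×(1.369639 - 1.910000)/(-0.124088 - 1.648100)
       = 1.407475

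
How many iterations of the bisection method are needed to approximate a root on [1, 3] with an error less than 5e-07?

We need (b-a)/2^n ≤ 5e-07
(3 - 1)/2^n ≤ 5e-07
2/2^n ≤ 5e-07
2^n ≥ 4000000
n ≥ log₂(4000000) = 21.93
n ≥ 22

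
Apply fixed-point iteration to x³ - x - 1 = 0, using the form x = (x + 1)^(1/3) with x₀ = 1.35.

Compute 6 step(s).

Equation: x³ - x - 1 = 0
Fixed-point form: x = (x + 1)^(1/3)
x₀ = 1.35

x_1 = g(1.350000) = 1.329503
x_2 = g(1.329503) = 1.325626
x_3 = g(1.325626) = 1.324890
x_4 = g(1.324890) = 1.324751
x_5 = g(1.324751) = 1.324724
x_6 = g(1.324724) = 1.324719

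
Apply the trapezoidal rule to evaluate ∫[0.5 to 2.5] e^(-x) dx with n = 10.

f(x) = e^(-x)
a = 0.5, b = 2.5, n = 10
h = (b - a)/n = 0.200000

Trapezoidal rule: (h/2)[f(x₀) + 2f(x₁) + 2f(x₂) + ... + f(xₙ)]

x_0 = 0.5000, f(x_0) = 0.606531, coefficient = 1
x_1 = 0.7000, f(x_1) = 0.496585, coefficient = 2
x_2 = 0.9000, f(x_2) = 0.406570, coefficient = 2
x_3 = 1.1000, f(x_3) = 0.332871, coefficient = 2
x_4 = 1.3000, f(x_4) = 0.272532, coefficient = 2
x_5 = 1.5000, f(x_5) = 0.223130, coefficient = 2
x_6 = 1.7000, f(x_6) = 0.182684, coefficient = 2
x_7 = 1.9000, f(x_7) = 0.149569, coefficient = 2
x_8 = 2.1000, f(x_8) = 0.122456, coefficient = 2
x_9 = 2.3000, f(x_9) = 0.100259, coefficient = 2
x_10 = 2.5000, f(x_10) = 0.082085, coefficient = 1

I ≈ (0.200000/2) × 5.261926 = 0.526193
Exact value: 0.524446
Error: 0.001747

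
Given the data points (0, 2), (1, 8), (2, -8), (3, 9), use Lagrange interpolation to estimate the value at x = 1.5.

Lagrange interpolation formula:
P(x) = Σ yᵢ × Lᵢ(x)
where Lᵢ(x) = Π_{j≠i} (x - xⱼ)/(xᵢ - xⱼ)

L_0(1.5) = (1.5 - 1)/(0 - 1) × (1.5 - 2)/(0 - 2) × (1.5 - 3)/(0 - 3) = -0.062500
L_1(1.5) = (1.5 - 0)/(1 - 0) × (1.5 - 2)/(1 - 2) × (1.5 - 3)/(1 - 3) = 0.562500
L_2(1.5) = (1.5 - 0)/(2 - 0) × (1.5 - 1)/(2 - 1) × (1.5 - 3)/(2 - 3) = 0.562500
L_3(1.5) = (1.5 - 0)/(3 - 0) × (1.5 - 1)/(3 - 1) × (1.5 - 2)/(3 - 2) = -0.062500

P(1.5) = 2×L_0(1.5) + 8×L_1(1.5) + (-8)×L_2(1.5) + 9×L_3(1.5)
P(1.5) = -0.687500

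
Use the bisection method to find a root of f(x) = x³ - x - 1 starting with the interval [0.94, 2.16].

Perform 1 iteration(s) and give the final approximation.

f(x) = x³ - x - 1
Initial interval: [0.94, 2.16]

Iteration 1:
  c_1 = (0.940000 + 2.160000)/2 = 1.550000
  f(c_1) = f(1.550000) = 1.173875
  f(a) × f(c) < 0, new interval: [0.940000, 1.550000]

After 1 iteration(s), the approximation is c_1 = 1.550000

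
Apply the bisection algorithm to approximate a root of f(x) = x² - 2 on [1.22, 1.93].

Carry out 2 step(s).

f(x) = x² - 2
Initial interval: [1.22, 1.93]

Iteration 1:
  c_1 = (1.220000 + 1.930000)/2 = 1.575000
  f(c_1) = f(1.575000) = 0.480625
  f(a) × f(c) < 0, new interval: [1.220000, 1.575000]
Iteration 2:
  c_2 = (1.220000 + 1.575000)/2 = 1.397500
  f(c_2) = f(1.397500) = -0.046994
  f(a) × f(c) ≥ 0, new interval: [1.397500, 1.575000]

After 2 iteration(s), the approximation is c_2 = 1.397500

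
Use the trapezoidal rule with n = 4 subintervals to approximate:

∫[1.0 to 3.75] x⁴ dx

f(x) = x⁴
a = 1.0, b = 3.75, n = 4
h = (b - a)/n = 0.687500

Trapezoidal rule: (h/2)[f(x₀) + 2f(x₁) + 2f(x₂) + ... + f(xₙ)]

x_0 = 1.0000, f(x_0) = 1.000000, coefficient = 1
x_1 = 1.6875, f(x_1) = 8.109146, coefficient = 2
x_2 = 2.3750, f(x_2) = 31.816650, coefficient = 2
x_3 = 3.0625, f(x_3) = 87.963882, coefficient = 2
x_4 = 3.7500, f(x_4) = 197.753906, coefficient = 1

I ≈ (0.687500/2) × 454.533264 = 156.245810
Exact value: 148.115430
Error: 8.130380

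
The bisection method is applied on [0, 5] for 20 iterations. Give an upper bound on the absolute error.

Bisection error bound: |error| ≤ (b-a)/2^n
|error| ≤ (5 - 0)/2^20 = 5/2^20
|error| ≤ 0.0000047684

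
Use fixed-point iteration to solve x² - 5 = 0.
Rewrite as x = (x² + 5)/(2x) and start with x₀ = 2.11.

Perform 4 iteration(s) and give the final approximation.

Equation: x² - 5 = 0
Fixed-point form: x = (x² + 5)/(2x)
x₀ = 2.11

x_1 = g(2.110000) = 2.239834
x_2 = g(2.239834) = 2.236071
x_3 = g(2.236071) = 2.236068
x_4 = g(2.236068) = 2.236068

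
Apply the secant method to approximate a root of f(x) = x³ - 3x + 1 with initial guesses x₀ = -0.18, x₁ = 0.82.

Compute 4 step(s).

f(x) = x³ - 3x + 1
x₀ = -0.18, x₁ = 0.82

Secant formula: x_{n+1} = x_n - f(x_n)(x_n - x_{n-1})/(f(x_n) - f(x_{n-1}))

Iteration 1:
  f(-0.180000) = 1.534168
  f(0.820000) = -0.908632
  x_2 = 0.820000 - (-0.908632)×(0.820000 - (-0.180000))/(-0.908632 - 1.534168)
       = 0.448037
Iteration 2:
  f(0.820000) = -0.908632
  f(0.448037) = -0.254173
  x_3 = 0.448037 - (-0.254173)×(0.448037 - 0.820000)/(-0.254173 - (-0.908632))
       = 0.303577
Iteration 3:
  f(0.448037) = -0.254173
  f(0.303577) = 0.117246
  x_4 = 0.303577 - 0.117246×(0.303577 - 0.448037)/(0.117246 - (-0.254173))
       = 0.349179
Iteration 4:
  f(0.303577) = 0.117246
  f(0.349179) = -0.004962
  x_5 = 0.349179 - (-0.004962)×(0.349179 - 0.303577)/(-0.004962 - 0.117246)
       = 0.347327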